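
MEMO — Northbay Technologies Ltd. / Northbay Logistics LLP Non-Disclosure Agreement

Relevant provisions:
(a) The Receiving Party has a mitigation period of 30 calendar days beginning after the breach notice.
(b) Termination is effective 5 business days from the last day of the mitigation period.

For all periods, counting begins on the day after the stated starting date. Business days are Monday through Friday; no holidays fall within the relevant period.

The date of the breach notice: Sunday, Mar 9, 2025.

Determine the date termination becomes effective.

Apr 15, 2025

Adding 30 calendar days to Mar 9, 2025 gives Apr 8, 2025, which is the last day of the mitigation period.
The date termination becomes effective: counting 5 business days from Tuesday, Apr 8, 2025 (Apr 9, Apr 10, Apr 11, Apr 14, Apr 15, skipping weekends) reaches Tuesday, Apr 15, 2025.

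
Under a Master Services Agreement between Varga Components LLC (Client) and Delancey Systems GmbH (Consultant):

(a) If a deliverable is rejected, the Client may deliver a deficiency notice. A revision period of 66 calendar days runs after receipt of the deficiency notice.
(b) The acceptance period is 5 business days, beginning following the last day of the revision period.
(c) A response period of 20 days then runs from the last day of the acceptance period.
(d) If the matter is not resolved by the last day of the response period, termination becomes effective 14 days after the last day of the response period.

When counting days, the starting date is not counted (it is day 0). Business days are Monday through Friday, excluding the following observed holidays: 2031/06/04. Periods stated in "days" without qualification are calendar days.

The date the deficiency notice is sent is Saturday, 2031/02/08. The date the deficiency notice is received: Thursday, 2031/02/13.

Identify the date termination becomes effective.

The last day of the revision period: 2031/02/13 + 66 days = 2031/04/20.
The last day of the acceptance period: counting 5 business days from Sunday, 2031/04/20 (Apr 21, Apr 22, Apr 23, Apr 24, Apr 25, skipping weekends) reaches Friday, 2031/04/25.
The last day of the response period: 20 calendar days after 2031/04/25 is 2031/05/15.
The date termination becomes effective: 2031/05/15 + 14 days = 2031/05/29.

2031/05/29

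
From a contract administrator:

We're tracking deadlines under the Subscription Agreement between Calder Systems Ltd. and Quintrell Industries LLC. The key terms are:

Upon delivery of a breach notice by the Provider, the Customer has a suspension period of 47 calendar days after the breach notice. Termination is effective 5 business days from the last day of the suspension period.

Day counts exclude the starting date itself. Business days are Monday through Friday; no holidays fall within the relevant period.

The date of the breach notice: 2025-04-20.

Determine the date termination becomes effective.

The last day of the suspension period: 2025-04-20 + 47 days = 2025-06-06.
From Friday, 2025-06-06, 5 business days (Jun 9, Jun 10, Jun 11, Jun 12, Jun 13, skipping weekends) brings us to Friday, 2025-06-13, which is the date termination becomes effective.

2025-06-13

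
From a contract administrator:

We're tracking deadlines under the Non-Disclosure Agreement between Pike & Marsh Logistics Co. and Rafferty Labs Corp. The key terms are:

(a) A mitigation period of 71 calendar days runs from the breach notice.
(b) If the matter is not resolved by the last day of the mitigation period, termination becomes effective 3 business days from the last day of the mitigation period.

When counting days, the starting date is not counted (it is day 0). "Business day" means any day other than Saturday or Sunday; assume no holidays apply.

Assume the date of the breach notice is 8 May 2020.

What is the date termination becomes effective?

22 July 2020

The last day of the mitigation period: 71 calendar days after 8 May 2020 is 18 July 2020.
From Saturday, 18 July 2020, 3 business days (Jul 20, Jul 21, Jul 22, skipping weekends) brings us to Wednesday, 22 July 2020, which is the date termination becomes effective.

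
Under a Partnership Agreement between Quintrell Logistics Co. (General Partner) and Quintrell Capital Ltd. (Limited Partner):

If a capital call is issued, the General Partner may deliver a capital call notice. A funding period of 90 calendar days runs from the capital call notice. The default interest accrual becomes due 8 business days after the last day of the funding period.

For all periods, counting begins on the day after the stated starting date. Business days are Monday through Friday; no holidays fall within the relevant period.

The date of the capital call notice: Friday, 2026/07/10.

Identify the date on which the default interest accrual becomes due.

2026/10/20

Adding 90 calendar days to 2026/07/10 gives 2026/10/08, which is the last day of the funding period.
The date on which the default interest accrual becomes due: counting 8 business days from Thursday, 2026/10/08 (Oct 9, Oct 12, Oct 13, Oct 14, Oct 15, Oct 16, Oct 19, Oct 20, skipping weekends) reaches Tuesday, 2026/10/20.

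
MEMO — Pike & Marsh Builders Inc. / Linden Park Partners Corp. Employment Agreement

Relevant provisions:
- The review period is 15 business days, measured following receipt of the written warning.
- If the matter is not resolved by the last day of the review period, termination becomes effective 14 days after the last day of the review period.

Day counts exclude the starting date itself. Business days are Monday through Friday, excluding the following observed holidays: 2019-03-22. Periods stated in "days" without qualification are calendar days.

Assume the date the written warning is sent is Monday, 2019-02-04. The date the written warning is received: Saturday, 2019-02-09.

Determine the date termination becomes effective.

The last day of the review period: 15 business days after Saturday, 2019-02-09, skipping weekends — Feb 11, Feb 12, Feb 13, Feb 14, …, Feb 27, Feb 28, Mar 1 — lands on Friday, 2019-03-01.
The date termination becomes effective: 14 calendar days after 2019-03-01 is 2019-03-15.

2019-03-15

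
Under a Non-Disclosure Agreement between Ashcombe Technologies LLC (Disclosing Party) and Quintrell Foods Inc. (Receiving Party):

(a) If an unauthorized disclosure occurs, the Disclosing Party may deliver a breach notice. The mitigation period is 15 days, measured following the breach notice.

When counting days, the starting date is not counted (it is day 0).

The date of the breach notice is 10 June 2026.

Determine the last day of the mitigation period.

The last day of the mitigation period: 10 June 2026 + 15 days = 25 June 2026.

25 June 2026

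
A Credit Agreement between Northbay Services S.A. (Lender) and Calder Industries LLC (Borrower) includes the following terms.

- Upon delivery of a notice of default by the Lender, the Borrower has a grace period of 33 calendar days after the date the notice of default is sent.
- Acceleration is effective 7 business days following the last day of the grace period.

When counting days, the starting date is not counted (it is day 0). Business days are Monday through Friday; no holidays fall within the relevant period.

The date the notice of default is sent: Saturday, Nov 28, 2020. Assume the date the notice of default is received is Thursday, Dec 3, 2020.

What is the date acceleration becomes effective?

Jan 11, 2021

Adding 33 calendar days to Nov 28, 2020 gives Dec 31, 2020, which is the last day of the grace period.
The date acceleration becomes effective: 7 business days after Thursday, Dec 31, 2020, skipping weekends — Jan 1, Jan 4, Jan 5, Jan 6, Jan 7, Jan 8, Jan 11 — lands on Monday, Jan 11, 2021.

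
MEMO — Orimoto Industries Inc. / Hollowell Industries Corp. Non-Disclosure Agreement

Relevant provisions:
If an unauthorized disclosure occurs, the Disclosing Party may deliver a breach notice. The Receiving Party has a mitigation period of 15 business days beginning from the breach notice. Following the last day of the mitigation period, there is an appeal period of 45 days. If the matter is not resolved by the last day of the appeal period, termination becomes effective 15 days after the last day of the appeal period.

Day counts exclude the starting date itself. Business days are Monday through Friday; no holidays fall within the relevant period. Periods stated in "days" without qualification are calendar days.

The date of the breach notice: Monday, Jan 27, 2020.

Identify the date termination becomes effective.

The last day of the mitigation period: counting 15 business days from Monday, Jan 27, 2020 (Jan 28, Jan 29, Jan 30, Jan 31, …, Feb 13, Feb 14, Feb 17, skipping weekends) reaches Monday, Feb 17, 2020.
Adding 45 calendar days to Feb 17, 2020 gives Apr 2, 2020, which is the last day of the appeal period.
The date termination becomes effective: 15 calendar days after Apr 2, 2020 is Apr 17, 2020.

Apr 17, 2020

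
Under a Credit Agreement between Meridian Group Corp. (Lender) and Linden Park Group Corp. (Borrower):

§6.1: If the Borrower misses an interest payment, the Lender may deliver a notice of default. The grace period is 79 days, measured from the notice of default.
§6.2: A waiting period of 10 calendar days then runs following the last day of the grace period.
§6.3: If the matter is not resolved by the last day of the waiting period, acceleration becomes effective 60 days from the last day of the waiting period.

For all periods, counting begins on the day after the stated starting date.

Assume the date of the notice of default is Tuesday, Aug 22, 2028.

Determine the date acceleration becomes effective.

The last day of the grace period: Aug 22, 2028 + 79 days = Nov 9, 2028.
The last day of the waiting period: 10 calendar days after Nov 9, 2028 is Nov 19, 2028.
The date acceleration becomes effective: 60 calendar days after Nov 19, 2028 is Jan 18, 2029.

Jan 18, 2029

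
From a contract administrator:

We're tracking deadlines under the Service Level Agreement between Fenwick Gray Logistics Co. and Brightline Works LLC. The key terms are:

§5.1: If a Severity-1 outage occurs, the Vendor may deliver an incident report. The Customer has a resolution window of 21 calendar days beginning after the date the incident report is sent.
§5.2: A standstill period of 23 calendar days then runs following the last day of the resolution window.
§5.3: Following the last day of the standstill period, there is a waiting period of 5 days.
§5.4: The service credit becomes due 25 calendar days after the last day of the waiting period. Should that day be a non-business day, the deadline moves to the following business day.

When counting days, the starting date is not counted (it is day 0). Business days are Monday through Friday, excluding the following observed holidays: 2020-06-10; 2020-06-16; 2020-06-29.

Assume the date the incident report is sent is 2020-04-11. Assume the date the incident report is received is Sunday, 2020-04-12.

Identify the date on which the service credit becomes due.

Adding 21 calendar days to 2020-04-11 gives 2020-05-02, which is the last day of the resolution window.
The last day of the standstill period: 2020-05-02 + 23 days = 2020-05-25.
The last day of the waiting period: 5 calendar days after 2020-05-25 is 2020-05-30.
Adding 25 calendar days to 2020-05-30 gives 2020-06-24, which is the date on which the service credit becomes due. 2020-06-24 is a Wednesday and is not a listed holiday, so no roll-forward applies.

2020-06-24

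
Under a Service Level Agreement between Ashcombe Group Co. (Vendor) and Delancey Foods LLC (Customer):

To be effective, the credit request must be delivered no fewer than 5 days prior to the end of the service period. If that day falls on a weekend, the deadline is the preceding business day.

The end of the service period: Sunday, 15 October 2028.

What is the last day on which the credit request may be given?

10 October 2028

Counting back 5 calendar days from 15 October 2028 gives 10 October 2028. That is a Tuesday, so no adjustment is needed.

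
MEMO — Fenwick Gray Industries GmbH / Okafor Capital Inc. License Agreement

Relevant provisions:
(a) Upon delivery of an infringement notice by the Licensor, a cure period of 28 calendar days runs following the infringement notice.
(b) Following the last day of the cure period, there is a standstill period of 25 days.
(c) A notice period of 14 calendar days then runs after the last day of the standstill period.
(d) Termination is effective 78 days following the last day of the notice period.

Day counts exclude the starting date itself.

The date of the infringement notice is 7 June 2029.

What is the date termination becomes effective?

The last day of the cure period: 28 calendar days after 7 June 2029 is 5 July 2029.
The last day of the standstill period: 5 July 2029 + 25 days = 30 July 2029.
The last day of the notice period: 14 calendar days after 30 July 2029 is 13 August 2029.
The date termination becomes effective: 13 August 2029 + 78 days = 30 October 2029.

30 October 2029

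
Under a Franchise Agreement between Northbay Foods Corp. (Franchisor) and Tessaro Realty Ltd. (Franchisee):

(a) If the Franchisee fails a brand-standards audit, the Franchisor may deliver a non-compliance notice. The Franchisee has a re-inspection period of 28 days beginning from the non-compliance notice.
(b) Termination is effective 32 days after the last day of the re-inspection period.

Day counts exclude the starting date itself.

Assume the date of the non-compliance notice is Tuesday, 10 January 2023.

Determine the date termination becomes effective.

11 March 2023

The last day of the re-inspection period: 10 January 2023 + 28 days = 7 February 2023.
Adding 32 calendar days to 7 February 2023 gives 11 March 2023, which is the date termination becomes effective.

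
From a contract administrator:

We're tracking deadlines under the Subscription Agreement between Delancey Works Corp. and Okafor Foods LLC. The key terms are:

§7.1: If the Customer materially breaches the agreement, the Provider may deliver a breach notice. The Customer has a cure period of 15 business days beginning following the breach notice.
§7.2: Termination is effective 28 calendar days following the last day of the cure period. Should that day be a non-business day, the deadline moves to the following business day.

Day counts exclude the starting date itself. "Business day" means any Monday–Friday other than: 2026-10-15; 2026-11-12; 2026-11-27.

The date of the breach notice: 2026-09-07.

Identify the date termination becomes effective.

2026-10-26

The last day of the cure period: counting 15 business days from Monday, 2026-09-07 (Sep 8, Sep 9, Sep 10, Sep 11, …, Sep 24, Sep 25, Sep 28, skipping weekends) reaches Monday, 2026-09-28.
The date termination becomes effective: 2026-09-28 + 28 days = 2026-10-26. 2026-10-26 is a Monday and is not a listed holiday, so no roll-forward applies.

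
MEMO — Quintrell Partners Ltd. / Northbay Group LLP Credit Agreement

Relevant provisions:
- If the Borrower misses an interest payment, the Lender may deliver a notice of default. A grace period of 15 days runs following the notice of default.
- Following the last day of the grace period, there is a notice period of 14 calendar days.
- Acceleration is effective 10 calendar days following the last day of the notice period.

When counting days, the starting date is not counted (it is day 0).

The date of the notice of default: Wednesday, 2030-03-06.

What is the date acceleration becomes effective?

The last day of the grace period: 15 calendar days after 2030-03-06 is 2030-03-21.
Adding 14 calendar days to 2030-03-21 gives 2030-04-04, which is the last day of the notice period.
The date acceleration becomes effective: 10 calendar days after 2030-04-04 is 2030-04-14.

2030-04-14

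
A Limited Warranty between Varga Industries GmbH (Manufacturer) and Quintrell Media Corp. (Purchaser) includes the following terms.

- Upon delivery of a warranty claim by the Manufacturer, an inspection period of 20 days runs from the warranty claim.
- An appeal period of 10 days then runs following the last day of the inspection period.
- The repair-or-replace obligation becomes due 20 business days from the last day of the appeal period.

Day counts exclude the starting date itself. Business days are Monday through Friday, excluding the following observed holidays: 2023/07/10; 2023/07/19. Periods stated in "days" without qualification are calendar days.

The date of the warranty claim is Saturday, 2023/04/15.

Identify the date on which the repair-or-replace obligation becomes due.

The last day of the inspection period: 2023/04/15 + 20 days = 2023/05/05.
The last day of the appeal period: 10 calendar days after 2023/05/05 is 2023/05/15.
The date on which the repair-or-replace obligation becomes due: counting 20 business days from Monday, 2023/05/15 (May 16, May 17, May 18, May 19, …, Jun 8, Jun 9, Jun 12, skipping weekends) reaches Monday, 2023/06/12.

2023/06/12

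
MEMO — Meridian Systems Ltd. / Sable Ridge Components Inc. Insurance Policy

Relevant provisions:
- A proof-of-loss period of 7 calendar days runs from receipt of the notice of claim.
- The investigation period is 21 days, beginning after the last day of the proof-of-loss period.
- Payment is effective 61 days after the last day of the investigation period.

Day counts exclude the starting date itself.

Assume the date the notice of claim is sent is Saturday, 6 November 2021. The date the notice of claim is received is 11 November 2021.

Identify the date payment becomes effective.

The last day of the proof-of-loss period: 11 November 2021 + 7 days = 18 November 2021.
The last day of the investigation period: 18 November 2021 + 21 days = 9 December 2021.
The date payment becomes effective: 61 calendar days after 9 December 2021 is 8 February 2022.

8 February 2022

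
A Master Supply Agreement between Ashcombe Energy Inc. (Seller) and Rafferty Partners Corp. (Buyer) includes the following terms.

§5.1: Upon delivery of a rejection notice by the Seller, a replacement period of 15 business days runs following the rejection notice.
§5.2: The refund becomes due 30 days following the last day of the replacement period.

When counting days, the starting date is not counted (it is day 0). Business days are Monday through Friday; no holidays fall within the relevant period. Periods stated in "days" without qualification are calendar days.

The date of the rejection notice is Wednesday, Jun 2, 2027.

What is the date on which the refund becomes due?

From Wednesday, Jun 2, 2027, 15 business days (Jun 3, Jun 4, Jun 7, Jun 8, …, Jun 21, Jun 22, Jun 23, skipping weekends) brings us to Wednesday, Jun 23, 2027, which is the last day of the replacement period.
The date on which the refund becomes due: Jun 23, 2027 + 30 days = Jul 23, 2027.

Jul 23, 2027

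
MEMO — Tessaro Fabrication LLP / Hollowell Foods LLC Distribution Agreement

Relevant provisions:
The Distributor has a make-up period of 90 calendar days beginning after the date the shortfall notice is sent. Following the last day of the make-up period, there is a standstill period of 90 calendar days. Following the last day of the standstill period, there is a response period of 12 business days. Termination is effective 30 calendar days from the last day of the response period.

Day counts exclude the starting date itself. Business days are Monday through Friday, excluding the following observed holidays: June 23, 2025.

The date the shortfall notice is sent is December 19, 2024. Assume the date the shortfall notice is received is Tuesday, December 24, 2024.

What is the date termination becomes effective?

The last day of the make-up period: December 19, 2024 + 90 days = March 19, 2025.
The last day of the standstill period: March 19, 2025 + 90 days = June 17, 2025.
The last day of the response period: counting 12 business days from Tuesday, June 17, 2025 (Jun 18, Jun 19, Jun 20, Jun 24, …, Jul 2, Jul 3, Jul 4, skipping weekends and the listed holiday on Jun 23) reaches Friday, July 4, 2025.
Adding 30 calendar days to July 4, 2025 gives August 3, 2025, which is the date termination becomes effective.

August 3, 2025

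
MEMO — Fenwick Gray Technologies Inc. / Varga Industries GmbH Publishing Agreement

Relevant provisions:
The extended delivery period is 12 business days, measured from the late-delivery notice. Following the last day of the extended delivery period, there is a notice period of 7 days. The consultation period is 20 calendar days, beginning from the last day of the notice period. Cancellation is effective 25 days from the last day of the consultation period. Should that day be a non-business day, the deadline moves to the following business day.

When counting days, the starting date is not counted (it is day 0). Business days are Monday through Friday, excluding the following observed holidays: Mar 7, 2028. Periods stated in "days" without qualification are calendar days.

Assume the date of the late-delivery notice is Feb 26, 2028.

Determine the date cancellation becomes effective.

From Saturday, Feb 26, 2028, 12 business days (Feb 28, Feb 29, Mar 1, Mar 2, …, Mar 13, Mar 14, Mar 15, skipping weekends and the listed holiday on Mar 7) brings us to Wednesday, Mar 15, 2028, which is the last day of the extended delivery period.
The last day of the notice period: Mar 15, 2028 + 7 days = Mar 22, 2028.
The last day of the consultation period: Mar 22, 2028 + 20 days = Apr 11, 2028.
Adding 25 calendar days to Apr 11, 2028 gives May 6, 2028, which is the date cancellation becomes effective. That falls on a Saturday, so it rolls to the next business day, Monday, May 8, 2028.

May 8, 2028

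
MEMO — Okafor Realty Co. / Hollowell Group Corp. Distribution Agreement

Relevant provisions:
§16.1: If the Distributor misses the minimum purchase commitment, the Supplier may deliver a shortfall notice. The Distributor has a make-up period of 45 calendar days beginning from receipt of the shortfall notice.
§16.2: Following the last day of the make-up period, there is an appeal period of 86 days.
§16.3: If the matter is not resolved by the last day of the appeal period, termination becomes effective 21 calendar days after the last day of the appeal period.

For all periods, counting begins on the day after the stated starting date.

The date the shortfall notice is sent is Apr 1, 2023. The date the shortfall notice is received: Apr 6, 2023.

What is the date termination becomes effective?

Sep 5, 2023

The last day of the make-up period: 45 calendar days after Apr 6, 2023 is May 21, 2023.
The last day of the appeal period: 86 calendar days after May 21, 2023 is Aug 15, 2023.
Adding 21 calendar days to Aug 15, 2023 gives Sep 5, 2023, which is the date termination becomes effective.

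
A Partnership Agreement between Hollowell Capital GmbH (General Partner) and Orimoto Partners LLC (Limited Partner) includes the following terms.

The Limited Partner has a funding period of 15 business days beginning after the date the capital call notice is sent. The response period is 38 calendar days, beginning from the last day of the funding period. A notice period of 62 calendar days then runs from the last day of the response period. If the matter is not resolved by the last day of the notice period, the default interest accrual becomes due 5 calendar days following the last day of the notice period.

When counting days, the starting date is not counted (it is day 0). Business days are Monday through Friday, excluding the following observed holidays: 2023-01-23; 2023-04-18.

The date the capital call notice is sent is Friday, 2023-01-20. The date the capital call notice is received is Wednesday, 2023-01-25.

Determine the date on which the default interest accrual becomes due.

2023-05-29

The last day of the funding period: 15 business days after Friday, 2023-01-20, skipping weekends and the listed holiday on Jan 23 — Jan 24, Jan 25, Jan 26, Jan 27, …, Feb 9, Feb 10, Feb 13 — lands on Monday, 2023-02-13.
Adding 38 calendar days to 2023-02-13 gives 2023-03-23, which is the last day of the response period.
The last day of the notice period: 2023-03-23 + 62 days = 2023-05-24.
The date on which the default interest accrual becomes due: 5 calendar days after 2023-05-24 is 2023-05-29.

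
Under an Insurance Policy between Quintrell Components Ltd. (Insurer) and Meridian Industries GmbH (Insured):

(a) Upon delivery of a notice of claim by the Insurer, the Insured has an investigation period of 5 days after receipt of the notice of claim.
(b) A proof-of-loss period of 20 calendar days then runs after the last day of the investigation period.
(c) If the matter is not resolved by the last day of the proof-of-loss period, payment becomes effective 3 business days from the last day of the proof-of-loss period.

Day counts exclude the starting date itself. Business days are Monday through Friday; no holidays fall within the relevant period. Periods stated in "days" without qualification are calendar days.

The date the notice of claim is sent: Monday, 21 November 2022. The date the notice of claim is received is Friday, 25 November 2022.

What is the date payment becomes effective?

23 December 2022

Adding 5 calendar days to 25 November 2022 gives 30 November 2022, which is the last day of the investigation period.
The last day of the proof-of-loss period: 30 November 2022 + 20 days = 20 December 2022.
From Tuesday, 20 December 2022, 3 business days (Dec 21, Dec 22, Dec 23, skipping weekends) brings us to Friday, 23 December 2022, which is the date payment becomes effective.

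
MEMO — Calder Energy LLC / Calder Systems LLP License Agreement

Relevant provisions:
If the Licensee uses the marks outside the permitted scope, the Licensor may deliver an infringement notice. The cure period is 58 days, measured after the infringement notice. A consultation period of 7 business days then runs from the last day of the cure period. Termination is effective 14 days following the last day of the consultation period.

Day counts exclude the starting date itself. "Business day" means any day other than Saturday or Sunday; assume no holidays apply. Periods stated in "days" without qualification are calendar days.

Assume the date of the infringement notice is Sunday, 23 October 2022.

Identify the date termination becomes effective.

12 January 2023

The last day of the cure period: 23 October 2022 + 58 days = 20 December 2022.
From Tuesday, 20 December 2022, 7 business days (Dec 21, Dec 22, Dec 23, Dec 26, Dec 27, Dec 28, Dec 29, skipping weekends) brings us to Thursday, 29 December 2022, which is the last day of the consultation period.
The date termination becomes effective: 14 calendar days after 29 December 2022 is 12 January 2023.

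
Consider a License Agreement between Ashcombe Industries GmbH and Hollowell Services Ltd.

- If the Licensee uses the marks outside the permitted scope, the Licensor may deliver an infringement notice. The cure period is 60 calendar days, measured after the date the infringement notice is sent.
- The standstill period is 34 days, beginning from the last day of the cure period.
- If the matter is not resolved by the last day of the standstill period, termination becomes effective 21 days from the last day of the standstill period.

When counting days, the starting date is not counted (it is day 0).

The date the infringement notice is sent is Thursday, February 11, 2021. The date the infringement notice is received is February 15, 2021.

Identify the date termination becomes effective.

June 6, 2021

The last day of the cure period: February 11, 2021 + 60 days = April 12, 2021.
Adding 34 calendar days to April 12, 2021 gives May 16, 2021, which is the last day of the standstill period.
The date termination becomes effective: May 16, 2021 + 21 days = June 6, 2021.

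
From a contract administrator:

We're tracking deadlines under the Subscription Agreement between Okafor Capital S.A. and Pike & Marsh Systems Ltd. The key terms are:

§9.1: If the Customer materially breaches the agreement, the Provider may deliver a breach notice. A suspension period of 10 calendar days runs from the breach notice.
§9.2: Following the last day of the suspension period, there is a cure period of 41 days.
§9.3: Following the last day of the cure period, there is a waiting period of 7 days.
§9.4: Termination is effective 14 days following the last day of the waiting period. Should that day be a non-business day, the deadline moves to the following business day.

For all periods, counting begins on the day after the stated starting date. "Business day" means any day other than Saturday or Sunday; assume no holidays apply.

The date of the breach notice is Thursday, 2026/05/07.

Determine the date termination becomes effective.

Adding 10 calendar days to 2026/05/07 gives 2026/05/17, which is the last day of the suspension period.
Adding 41 calendar days to 2026/05/17 gives 2026/06/27, which is the last day of the cure period.
The last day of the waiting period: 7 calendar days after 2026/06/27 is 2026/07/04.
The date termination becomes effective: 14 calendar days after 2026/07/04 is 2026/07/18. That falls on a Saturday, so it rolls to the next business day, Monday, 2026/07/20.

2026/07/20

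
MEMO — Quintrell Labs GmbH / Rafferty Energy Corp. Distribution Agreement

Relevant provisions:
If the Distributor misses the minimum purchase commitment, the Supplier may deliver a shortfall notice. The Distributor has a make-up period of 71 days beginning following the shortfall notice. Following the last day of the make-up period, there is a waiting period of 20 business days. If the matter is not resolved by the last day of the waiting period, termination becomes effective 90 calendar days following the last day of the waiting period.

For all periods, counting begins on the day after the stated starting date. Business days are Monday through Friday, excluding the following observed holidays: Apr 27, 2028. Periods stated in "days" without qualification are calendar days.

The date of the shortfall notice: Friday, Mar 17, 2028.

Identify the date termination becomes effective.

Adding 71 calendar days to Mar 17, 2028 gives May 27, 2028, which is the last day of the make-up period.
The last day of the waiting period: counting 20 business days from Saturday, May 27, 2028 (May 29, May 30, May 31, Jun 1, …, Jun 21, Jun 22, Jun 23, skipping weekends) reaches Friday, Jun 23, 2028.
The date termination becomes effective: 90 calendar days after Jun 23, 2028 is Sep 21, 2028.

Sep 21, 2028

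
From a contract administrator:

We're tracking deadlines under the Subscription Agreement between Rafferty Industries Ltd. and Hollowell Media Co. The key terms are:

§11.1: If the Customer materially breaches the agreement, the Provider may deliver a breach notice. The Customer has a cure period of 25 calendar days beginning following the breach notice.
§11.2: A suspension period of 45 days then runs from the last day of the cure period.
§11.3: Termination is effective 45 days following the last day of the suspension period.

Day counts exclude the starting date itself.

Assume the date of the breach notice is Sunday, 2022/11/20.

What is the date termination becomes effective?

2023/03/15

The last day of the cure period: 2022/11/20 + 25 days = 2022/12/15.
The last day of the suspension period: 45 calendar days after 2022/12/15 is 2023/01/29.
Adding 45 calendar days to 2023/01/29 gives 2023/03/15, which is the date termination becomes effective.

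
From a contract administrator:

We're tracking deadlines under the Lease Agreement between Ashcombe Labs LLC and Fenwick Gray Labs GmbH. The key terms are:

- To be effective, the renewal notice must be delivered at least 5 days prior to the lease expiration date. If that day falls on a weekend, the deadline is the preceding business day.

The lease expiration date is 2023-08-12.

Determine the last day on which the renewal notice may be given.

2023-08-07

2023-08-12 minus 5 days is 2023-08-07. That is a Monday, so no adjustment is needed.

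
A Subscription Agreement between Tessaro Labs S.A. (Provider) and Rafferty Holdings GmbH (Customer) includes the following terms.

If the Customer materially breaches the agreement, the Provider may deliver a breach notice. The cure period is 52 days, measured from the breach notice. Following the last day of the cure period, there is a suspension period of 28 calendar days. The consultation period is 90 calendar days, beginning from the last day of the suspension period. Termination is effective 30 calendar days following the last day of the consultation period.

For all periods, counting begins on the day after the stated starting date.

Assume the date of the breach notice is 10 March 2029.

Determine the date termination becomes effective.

The last day of the cure period: 10 March 2029 + 52 days = 1 May 2029.
The last day of the suspension period: 1 May 2029 + 28 days = 29 May 2029.
The last day of the consultation period: 90 calendar days after 29 May 2029 is 27 August 2029.
The date termination becomes effective: 27 August 2029 + 30 days = 26 September 2029.

26 September 2029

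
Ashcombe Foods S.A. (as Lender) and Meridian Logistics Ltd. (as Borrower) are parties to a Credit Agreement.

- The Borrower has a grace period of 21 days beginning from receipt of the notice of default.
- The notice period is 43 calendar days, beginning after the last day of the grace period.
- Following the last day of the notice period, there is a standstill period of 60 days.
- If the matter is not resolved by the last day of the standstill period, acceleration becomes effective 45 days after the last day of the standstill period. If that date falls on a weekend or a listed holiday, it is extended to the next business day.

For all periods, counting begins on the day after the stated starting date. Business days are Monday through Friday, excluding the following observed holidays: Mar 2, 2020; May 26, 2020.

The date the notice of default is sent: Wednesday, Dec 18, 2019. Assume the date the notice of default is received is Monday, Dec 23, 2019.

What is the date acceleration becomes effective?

Jun 9, 2020

The last day of the grace period: Dec 23, 2019 + 21 days = Jan 13, 2020.
The last day of the notice period: Jan 13, 2020 + 43 days = Feb 25, 2020.
The last day of the standstill period: 60 calendar days after Feb 25, 2020 is Apr 25, 2020.
Adding 45 calendar days to Apr 25, 2020 gives Jun 9, 2020, which is the date acceleration becomes effective. Jun 9, 2020 is a Tuesday and is not a listed holiday, so no roll-forward applies.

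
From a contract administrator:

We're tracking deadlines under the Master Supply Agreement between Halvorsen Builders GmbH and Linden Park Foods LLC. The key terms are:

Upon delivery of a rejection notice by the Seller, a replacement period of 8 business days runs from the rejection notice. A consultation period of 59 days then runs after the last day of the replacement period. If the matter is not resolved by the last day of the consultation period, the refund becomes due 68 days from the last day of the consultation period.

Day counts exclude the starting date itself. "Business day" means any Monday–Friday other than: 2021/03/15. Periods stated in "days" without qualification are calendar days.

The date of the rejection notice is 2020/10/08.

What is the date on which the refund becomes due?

The last day of the replacement period: counting 8 business days from Thursday, 2020/10/08 (Oct 9, Oct 12, Oct 13, Oct 14, Oct 15, Oct 16, Oct 19, Oct 20, skipping weekends) reaches Tuesday, 2020/10/20.
The last day of the consultation period: 2020/10/20 + 59 days = 2020/12/18.
Adding 68 calendar days to 2020/12/18 gives 2021/02/24, which is the date on which the refund becomes due.

2021/02/24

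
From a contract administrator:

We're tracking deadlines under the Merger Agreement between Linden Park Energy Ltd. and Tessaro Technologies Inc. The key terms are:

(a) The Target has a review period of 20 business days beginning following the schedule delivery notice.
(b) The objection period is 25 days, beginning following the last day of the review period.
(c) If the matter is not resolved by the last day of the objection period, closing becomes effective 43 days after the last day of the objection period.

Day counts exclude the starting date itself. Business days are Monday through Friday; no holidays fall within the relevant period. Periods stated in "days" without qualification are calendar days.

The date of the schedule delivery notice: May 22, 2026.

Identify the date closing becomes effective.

August 26, 2026

The last day of the review period: 20 business days after Friday, May 22, 2026, skipping weekends — May 25, May 26, May 27, May 28, …, Jun 17, Jun 18, Jun 19 — lands on Friday, June 19, 2026.
The last day of the objection period: 25 calendar days after June 19, 2026 is July 14, 2026.
The date closing becomes effective: July 14, 2026 + 43 days = August 26, 2026.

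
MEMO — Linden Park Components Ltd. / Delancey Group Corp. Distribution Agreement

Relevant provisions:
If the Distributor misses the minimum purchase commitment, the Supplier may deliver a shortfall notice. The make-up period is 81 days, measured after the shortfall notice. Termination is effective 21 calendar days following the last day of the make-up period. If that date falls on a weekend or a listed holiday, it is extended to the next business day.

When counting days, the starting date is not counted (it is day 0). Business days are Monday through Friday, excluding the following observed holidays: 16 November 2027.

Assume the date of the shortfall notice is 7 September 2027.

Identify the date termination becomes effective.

20 December 2027

The last day of the make-up period: 81 calendar days after 7 September 2027 is 27 November 2027.
Adding 21 calendar days to 27 November 2027 gives 18 December 2027, which is the date termination becomes effective. That falls on a Saturday, so it rolls to the next business day, Monday, 20 December 2027.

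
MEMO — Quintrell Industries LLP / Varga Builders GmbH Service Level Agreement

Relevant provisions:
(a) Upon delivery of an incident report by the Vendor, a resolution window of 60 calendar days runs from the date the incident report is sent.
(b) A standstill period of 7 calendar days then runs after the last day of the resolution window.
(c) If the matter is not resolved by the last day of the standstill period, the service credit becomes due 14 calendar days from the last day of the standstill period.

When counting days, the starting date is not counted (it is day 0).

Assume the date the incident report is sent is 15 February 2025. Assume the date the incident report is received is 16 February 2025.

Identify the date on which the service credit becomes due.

Adding 60 calendar days to 15 February 2025 gives 16 April 2025, which is the last day of the resolution window.
Adding 7 calendar days to 16 April 2025 gives 23 April 2025, which is the last day of the standstill period.
The date on which the service credit becomes due: 23 April 2025 + 14 days = 7 May 2025.

7 May 2025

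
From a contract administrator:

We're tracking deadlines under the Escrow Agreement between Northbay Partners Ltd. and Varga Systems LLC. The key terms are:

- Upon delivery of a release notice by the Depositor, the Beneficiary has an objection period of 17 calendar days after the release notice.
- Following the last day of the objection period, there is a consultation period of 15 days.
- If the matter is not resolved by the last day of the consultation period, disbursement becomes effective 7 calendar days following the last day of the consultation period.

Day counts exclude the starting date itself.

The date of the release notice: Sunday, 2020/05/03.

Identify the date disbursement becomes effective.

The last day of the objection period: 17 calendar days after 2020/05/03 is 2020/05/20.
Adding 15 calendar days to 2020/05/20 gives 2020/06/04, which is the last day of the consultation period.
Adding 7 calendar days to 2020/06/04 gives 2020/06/11, which is the date disbursement becomes effective.

2020/06/11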